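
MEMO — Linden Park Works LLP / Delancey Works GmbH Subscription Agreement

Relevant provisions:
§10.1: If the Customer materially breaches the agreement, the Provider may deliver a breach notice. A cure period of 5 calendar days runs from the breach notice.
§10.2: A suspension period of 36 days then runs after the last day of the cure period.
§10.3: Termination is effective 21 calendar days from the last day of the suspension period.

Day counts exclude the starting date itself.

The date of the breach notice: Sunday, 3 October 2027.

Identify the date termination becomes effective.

4 December 2027

Adding 5 calendar days to 3 October 2027 gives 8 October 2027, which is the last day of the cure period.
The last day of the suspension period: 36 calendar days after 8 October 2027 is 13 November 2027.
Adding 21 calendar days to 13 November 2027 gives 4 December 2027, which is the date termination becomes effective.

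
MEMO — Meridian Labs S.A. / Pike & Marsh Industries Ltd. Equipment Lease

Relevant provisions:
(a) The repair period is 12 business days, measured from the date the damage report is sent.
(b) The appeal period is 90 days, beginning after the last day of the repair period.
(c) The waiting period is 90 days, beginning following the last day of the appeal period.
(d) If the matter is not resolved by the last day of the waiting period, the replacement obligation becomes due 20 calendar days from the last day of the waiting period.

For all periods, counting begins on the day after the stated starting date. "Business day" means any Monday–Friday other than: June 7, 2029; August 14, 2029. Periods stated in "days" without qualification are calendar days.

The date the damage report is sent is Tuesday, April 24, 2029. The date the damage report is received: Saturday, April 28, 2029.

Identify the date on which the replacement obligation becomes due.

November 26, 2029

From Tuesday, April 24, 2029, 12 business days (Apr 25, Apr 26, Apr 27, Apr 30, …, May 8, May 9, May 10, skipping weekends) brings us to Thursday, May 10, 2029, which is the last day of the repair period.
The last day of the appeal period: May 10, 2029 + 90 days = August 8, 2029.
Adding 90 calendar days to August 8, 2029 gives November 6, 2029, which is the last day of the waiting period.
The date on which the replacement obligation becomes due: November 6, 2029 + 20 days = November 26, 2029.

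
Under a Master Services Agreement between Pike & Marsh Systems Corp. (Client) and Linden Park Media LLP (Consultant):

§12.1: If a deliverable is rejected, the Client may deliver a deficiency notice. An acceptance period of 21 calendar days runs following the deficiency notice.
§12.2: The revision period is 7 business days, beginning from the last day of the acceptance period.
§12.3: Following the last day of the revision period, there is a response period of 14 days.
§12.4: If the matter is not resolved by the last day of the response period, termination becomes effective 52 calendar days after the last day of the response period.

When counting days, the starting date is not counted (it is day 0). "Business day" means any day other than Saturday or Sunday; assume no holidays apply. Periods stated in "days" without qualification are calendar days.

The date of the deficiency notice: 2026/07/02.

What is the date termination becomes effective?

Adding 21 calendar days to 2026/07/02 gives 2026/07/23, which is the last day of the acceptance period.
From Thursday, 2026/07/23, 7 business days (Jul 24, Jul 27, Jul 28, Jul 29, Jul 30, Jul 31, Aug 3, skipping weekends) brings us to Monday, 2026/08/03, which is the last day of the revision period.
Adding 14 calendar days to 2026/08/03 gives 2026/08/17, which is the last day of the response period.
The date termination becomes effective: 2026/08/17 + 52 days = 2026/10/08.

2026/10/08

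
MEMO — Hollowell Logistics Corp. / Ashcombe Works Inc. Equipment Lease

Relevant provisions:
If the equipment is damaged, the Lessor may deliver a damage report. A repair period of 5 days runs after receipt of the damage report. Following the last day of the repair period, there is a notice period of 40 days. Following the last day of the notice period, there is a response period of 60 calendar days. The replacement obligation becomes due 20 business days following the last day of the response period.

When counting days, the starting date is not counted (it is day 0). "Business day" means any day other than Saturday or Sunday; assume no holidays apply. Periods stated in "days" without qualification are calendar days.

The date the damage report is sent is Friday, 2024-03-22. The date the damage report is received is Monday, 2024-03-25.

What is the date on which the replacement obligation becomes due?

2024-08-05

Adding 5 calendar days to 2024-03-25 gives 2024-03-30, which is the last day of the repair period.
Adding 40 calendar days to 2024-03-30 gives 2024-05-09, which is the last day of the notice period.
The last day of the response period: 60 calendar days after 2024-05-09 is 2024-07-08.
From Monday, 2024-07-08, 20 business days (Jul 9, Jul 10, Jul 11, Jul 12, …, Aug 1, Aug 2, Aug 5, skipping weekends) brings us to Monday, 2024-08-05, which is the date on which the replacement obligation becomes due.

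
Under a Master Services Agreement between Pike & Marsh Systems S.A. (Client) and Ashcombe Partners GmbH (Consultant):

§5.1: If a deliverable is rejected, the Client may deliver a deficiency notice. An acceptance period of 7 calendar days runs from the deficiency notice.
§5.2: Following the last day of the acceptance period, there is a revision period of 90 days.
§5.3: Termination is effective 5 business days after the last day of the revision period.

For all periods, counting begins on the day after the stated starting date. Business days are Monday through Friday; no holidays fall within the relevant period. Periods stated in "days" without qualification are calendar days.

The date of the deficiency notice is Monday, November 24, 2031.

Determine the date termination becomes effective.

Adding 7 calendar days to November 24, 2031 gives December 1, 2031, which is the last day of the acceptance period.
Adding 90 calendar days to December 1, 2031 gives February 29, 2032, which is the last day of the revision period.
From Sunday, February 29, 2032, 5 business days (Mar 1, Mar 2, Mar 3, Mar 4, Mar 5, skipping weekends) brings us to Friday, March 5, 2032, which is the date termination becomes effective.

March 5, 2032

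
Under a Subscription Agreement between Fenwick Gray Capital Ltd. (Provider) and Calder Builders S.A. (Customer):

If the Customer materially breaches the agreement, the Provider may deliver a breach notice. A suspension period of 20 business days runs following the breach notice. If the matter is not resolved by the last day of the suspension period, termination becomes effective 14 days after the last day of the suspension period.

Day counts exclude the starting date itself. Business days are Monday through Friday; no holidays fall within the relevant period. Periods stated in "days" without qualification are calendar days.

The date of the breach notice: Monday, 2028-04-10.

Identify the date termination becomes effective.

From Monday, 2028-04-10, 20 business days (Apr 11, Apr 12, Apr 13, Apr 14, …, May 4, May 5, May 8, skipping weekends) brings us to Monday, 2028-05-08, which is the last day of the suspension period.
The date termination becomes effective: 2028-05-08 + 14 days = 2028-05-22.

2028-05-22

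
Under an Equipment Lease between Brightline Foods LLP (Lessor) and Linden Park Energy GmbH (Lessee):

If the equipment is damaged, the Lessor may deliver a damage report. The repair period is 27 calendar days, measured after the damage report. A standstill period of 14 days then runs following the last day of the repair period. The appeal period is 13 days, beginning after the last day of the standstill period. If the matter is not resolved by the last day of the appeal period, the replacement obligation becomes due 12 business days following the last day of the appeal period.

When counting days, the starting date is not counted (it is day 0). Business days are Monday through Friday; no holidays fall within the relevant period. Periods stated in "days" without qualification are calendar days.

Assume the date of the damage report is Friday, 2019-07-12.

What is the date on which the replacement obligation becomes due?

2019-09-20

Adding 27 calendar days to 2019-07-12 gives 2019-08-08, which is the last day of the repair period.
The last day of the standstill period: 2019-08-08 + 14 days = 2019-08-22.
Adding 13 calendar days to 2019-08-22 gives 2019-09-04, which is the last day of the appeal period.
From Wednesday, 2019-09-04, 12 business days (Sep 5, Sep 6, Sep 9, Sep 10, …, Sep 18, Sep 19, Sep 20, skipping weekends) brings us to Friday, 2019-09-20, which is the date on which the replacement obligation becomes due.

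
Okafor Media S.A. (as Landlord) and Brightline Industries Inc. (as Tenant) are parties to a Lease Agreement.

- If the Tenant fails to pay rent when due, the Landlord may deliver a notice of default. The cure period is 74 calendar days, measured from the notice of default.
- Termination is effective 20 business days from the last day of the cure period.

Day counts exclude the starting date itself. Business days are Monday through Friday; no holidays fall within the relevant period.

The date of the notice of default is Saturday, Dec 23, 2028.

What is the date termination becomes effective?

The last day of the cure period: 74 calendar days after Dec 23, 2028 is Mar 7, 2029.
The date termination becomes effective: counting 20 business days from Wednesday, Mar 7, 2029 (Mar 8, Mar 9, Mar 12, Mar 13, …, Apr 2, Apr 3, Apr 4, skipping weekends) reaches Wednesday, Apr 4, 2029.

Apr 4, 2029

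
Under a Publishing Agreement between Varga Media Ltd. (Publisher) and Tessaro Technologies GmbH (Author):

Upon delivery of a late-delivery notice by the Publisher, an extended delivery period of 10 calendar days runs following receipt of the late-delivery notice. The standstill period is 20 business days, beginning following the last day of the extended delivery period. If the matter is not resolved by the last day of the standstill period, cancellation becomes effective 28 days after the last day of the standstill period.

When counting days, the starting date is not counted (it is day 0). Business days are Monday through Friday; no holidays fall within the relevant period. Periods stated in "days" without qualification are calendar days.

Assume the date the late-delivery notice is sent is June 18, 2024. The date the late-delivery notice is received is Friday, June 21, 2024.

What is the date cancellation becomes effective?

August 26, 2024

Adding 10 calendar days to June 21, 2024 gives July 1, 2024, which is the last day of the extended delivery period.
The last day of the standstill period: 20 business days after Monday, July 1, 2024, skipping weekends — Jul 2, Jul 3, Jul 4, Jul 5, …, Jul 25, Jul 26, Jul 29 — lands on Monday, July 29, 2024.
The date cancellation becomes effective: 28 calendar days after July 29, 2024 is August 26, 2024.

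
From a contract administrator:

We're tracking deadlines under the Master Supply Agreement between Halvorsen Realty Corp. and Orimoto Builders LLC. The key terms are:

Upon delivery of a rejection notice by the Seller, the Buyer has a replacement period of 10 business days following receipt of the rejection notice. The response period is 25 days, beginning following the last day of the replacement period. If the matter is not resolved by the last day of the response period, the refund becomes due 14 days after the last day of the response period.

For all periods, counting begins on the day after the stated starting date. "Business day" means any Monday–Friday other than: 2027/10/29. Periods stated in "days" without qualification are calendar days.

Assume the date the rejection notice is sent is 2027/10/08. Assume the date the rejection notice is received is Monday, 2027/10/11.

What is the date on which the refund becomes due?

2027/12/03

The last day of the replacement period: counting 10 business days from Monday, 2027/10/11 (Oct 12, Oct 13, Oct 14, Oct 15, Oct 18, Oct 19, Oct 20, Oct 21, Oct 22, Oct 25, skipping weekends) reaches Monday, 2027/10/25.
Adding 25 calendar days to 2027/10/25 gives 2027/11/19, which is the last day of the response period.
Adding 14 calendar days to 2027/11/19 gives 2027/12/03, which is the date on which the refund becomes due.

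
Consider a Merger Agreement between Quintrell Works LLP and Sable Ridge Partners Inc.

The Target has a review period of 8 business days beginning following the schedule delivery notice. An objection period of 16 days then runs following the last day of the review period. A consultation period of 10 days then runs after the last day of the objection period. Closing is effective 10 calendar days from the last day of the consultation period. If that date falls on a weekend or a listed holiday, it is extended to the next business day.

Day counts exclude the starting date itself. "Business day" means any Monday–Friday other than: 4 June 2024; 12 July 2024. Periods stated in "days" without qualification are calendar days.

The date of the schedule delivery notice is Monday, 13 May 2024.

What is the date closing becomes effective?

The last day of the review period: counting 8 business days from Monday, 13 May 2024 (May 14, May 15, May 16, May 17, May 20, May 21, May 22, May 23, skipping weekends) reaches Thursday, 23 May 2024.
The last day of the objection period: 16 calendar days after 23 May 2024 is 8 June 2024.
Adding 10 calendar days to 8 June 2024 gives 18 June 2024, which is the last day of the consultation period.
Adding 10 calendar days to 18 June 2024 gives 28 June 2024, which is the date closing becomes effective. 28 June 2024 is a Friday and is not a listed holiday, so no roll-forward applies.

28 June 2024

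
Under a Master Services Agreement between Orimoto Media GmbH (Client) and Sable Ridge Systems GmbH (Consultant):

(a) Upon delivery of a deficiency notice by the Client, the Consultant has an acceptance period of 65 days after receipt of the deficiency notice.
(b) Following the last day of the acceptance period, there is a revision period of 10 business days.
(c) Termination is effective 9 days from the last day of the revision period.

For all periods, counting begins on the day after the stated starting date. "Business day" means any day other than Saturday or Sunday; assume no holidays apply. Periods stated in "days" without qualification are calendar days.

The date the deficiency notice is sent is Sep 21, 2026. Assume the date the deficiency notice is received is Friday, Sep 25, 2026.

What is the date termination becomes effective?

The last day of the acceptance period: Sep 25, 2026 + 65 days = Nov 29, 2026.
From Sunday, Nov 29, 2026, 10 business days (Nov 30, Dec 1, Dec 2, Dec 3, Dec 4, Dec 7, Dec 8, Dec 9, Dec 10, Dec 11, skipping weekends) brings us to Friday, Dec 11, 2026, which is the last day of the revision period.
The date termination becomes effective: 9 calendar days after Dec 11, 2026 is Dec 20, 2026.

Dec 20, 2026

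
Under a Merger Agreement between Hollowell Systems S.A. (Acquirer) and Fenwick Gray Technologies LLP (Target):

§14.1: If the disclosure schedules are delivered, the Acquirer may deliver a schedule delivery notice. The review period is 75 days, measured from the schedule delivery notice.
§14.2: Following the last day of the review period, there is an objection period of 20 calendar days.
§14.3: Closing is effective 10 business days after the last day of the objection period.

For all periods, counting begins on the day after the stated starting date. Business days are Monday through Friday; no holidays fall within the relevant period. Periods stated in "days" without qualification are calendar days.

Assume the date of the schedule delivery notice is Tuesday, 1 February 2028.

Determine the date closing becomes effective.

The last day of the review period: 75 calendar days after 1 February 2028 is 16 April 2028.
The last day of the objection period: 20 calendar days after 16 April 2028 is 6 May 2028.
The date closing becomes effective: counting 10 business days from Saturday, 6 May 2028 (May 8, May 9, May 10, May 11, May 12, May 15, May 16, May 17, May 18, May 19, skipping weekends) reaches Friday, 19 May 2028.

19 May 2028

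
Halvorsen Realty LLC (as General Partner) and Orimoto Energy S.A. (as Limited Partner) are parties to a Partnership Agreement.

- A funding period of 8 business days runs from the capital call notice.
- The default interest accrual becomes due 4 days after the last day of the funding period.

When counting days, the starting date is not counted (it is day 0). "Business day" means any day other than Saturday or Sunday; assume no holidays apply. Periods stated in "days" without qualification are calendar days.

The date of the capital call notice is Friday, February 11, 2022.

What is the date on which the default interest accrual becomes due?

February 27, 2022

From Friday, February 11, 2022, 8 business days (Feb 14, Feb 15, Feb 16, Feb 17, Feb 18, Feb 21, Feb 22, Feb 23, skipping weekends) brings us to Wednesday, February 23, 2022, which is the last day of the funding period.
Adding 4 calendar days to February 23, 2022 gives February 27, 2022, which is the date on which the default interest accrual becomes due.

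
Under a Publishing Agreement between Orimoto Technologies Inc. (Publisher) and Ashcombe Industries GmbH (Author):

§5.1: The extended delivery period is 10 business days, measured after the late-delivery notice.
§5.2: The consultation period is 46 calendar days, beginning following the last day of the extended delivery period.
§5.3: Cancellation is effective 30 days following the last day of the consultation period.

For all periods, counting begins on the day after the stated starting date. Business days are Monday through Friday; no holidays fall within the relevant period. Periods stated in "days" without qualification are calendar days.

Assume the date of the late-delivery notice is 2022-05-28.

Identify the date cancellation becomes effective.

2022-08-25

The last day of the extended delivery period: counting 10 business days from Saturday, 2022-05-28 (May 30, May 31, Jun 1, Jun 2, Jun 3, Jun 6, Jun 7, Jun 8, Jun 9, Jun 10, skipping weekends) reaches Friday, 2022-06-10.
The last day of the consultation period: 2022-06-10 + 46 days = 2022-07-26.
Adding 30 calendar days to 2022-07-26 gives 2022-08-25, which is the date cancellation becomes effective.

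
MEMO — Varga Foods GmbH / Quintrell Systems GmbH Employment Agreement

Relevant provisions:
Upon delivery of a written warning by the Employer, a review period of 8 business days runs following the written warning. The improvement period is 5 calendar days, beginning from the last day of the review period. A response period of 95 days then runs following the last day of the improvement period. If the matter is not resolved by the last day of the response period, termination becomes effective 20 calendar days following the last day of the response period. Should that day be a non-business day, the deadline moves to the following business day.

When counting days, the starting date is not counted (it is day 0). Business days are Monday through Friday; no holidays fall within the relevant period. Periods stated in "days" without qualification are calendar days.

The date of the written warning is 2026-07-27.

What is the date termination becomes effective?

2026-12-04

The last day of the review period: 8 business days after Monday, 2026-07-27, skipping weekends — Jul 28, Jul 29, Jul 30, Jul 31, Aug 3, Aug 4, Aug 5, Aug 6 — lands on Thursday, 2026-08-06.
Adding 5 calendar days to 2026-08-06 gives 2026-08-11, which is the last day of the improvement period.
The last day of the response period: 95 calendar days after 2026-08-11 is 2026-11-14.
The date termination becomes effective: 20 calendar days after 2026-11-14 is 2026-12-04. 2026-12-04 is a Friday, so no roll-forward applies.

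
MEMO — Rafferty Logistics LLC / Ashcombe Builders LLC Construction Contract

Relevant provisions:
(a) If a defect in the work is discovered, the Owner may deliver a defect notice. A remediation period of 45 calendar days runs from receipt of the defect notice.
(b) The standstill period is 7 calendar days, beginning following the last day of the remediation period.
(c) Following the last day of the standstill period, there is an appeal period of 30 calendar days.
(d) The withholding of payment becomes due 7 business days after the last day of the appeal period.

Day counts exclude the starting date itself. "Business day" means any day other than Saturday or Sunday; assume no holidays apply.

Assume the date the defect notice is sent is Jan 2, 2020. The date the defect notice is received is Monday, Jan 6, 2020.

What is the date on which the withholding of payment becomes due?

The last day of the remediation period: Jan 6, 2020 + 45 days = Feb 20, 2020.
Adding 7 calendar days to Feb 20, 2020 gives Feb 27, 2020, which is the last day of the standstill period.
The last day of the appeal period: 30 calendar days after Feb 27, 2020 is Mar 28, 2020.
From Saturday, Mar 28, 2020, 7 business days (Mar 30, Mar 31, Apr 1, Apr 2, Apr 3, Apr 6, Apr 7, skipping weekends) brings us to Tuesday, Apr 7, 2020, which is the date on which the withholding of payment becomes due.

Apr 7, 2020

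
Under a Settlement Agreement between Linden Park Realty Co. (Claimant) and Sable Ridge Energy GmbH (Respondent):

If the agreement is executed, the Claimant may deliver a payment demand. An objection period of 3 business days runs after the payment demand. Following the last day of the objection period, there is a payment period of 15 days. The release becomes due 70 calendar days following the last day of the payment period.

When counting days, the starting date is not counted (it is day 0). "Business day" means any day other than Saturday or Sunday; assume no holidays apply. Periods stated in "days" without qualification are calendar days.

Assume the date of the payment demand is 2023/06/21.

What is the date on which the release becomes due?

The last day of the objection period: counting 3 business days from Wednesday, 2023/06/21 (Jun 22, Jun 23, Jun 26, skipping weekends) reaches Monday, 2023/06/26.
The last day of the payment period: 2023/06/26 + 15 days = 2023/07/11.
Adding 70 calendar days to 2023/07/11 gives 2023/09/19, which is the date on which the release becomes due.

2023/09/19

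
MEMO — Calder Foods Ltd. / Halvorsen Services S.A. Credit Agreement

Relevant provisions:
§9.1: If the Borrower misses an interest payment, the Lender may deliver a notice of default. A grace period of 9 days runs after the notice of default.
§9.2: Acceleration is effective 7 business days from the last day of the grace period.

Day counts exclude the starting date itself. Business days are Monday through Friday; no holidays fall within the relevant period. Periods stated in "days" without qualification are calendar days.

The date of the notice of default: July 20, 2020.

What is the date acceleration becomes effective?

The last day of the grace period: July 20, 2020 + 9 days = July 29, 2020.
From Wednesday, July 29, 2020, 7 business days (Jul 30, Jul 31, Aug 3, Aug 4, Aug 5, Aug 6, Aug 7, skipping weekends) brings us to Friday, August 7, 2020, which is the date acceleration becomes effective.

August 7, 2020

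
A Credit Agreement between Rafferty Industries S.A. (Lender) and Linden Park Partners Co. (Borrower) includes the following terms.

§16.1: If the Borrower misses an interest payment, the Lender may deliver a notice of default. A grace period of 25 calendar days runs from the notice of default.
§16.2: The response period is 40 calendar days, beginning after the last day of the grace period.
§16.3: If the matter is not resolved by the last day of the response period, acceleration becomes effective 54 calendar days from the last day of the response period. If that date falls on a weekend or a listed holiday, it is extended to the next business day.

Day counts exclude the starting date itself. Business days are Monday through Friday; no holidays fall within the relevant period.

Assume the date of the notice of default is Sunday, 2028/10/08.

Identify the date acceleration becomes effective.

2029/02/05

Adding 25 calendar days to 2028/10/08 gives 2028/11/02, which is the last day of the grace period.
The last day of the response period: 40 calendar days after 2028/11/02 is 2028/12/12.
The date acceleration becomes effective: 2028/12/12 + 54 days = 2029/02/04. That falls on a Sunday, so it rolls to the next business day, Monday, 2029/02/05.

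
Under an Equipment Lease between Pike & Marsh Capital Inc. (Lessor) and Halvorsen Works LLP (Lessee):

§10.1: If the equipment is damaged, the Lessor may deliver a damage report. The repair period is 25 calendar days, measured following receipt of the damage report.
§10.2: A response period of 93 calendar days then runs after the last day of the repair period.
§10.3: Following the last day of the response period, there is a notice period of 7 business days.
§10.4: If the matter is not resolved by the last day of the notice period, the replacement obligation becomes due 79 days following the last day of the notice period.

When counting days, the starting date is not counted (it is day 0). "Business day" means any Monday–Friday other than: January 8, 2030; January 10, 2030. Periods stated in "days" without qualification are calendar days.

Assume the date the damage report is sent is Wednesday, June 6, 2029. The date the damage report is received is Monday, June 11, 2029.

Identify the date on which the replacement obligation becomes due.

January 3, 2030

Adding 25 calendar days to June 11, 2029 gives July 6, 2029, which is the last day of the repair period.
The last day of the response period: July 6, 2029 + 93 days = October 7, 2029.
The last day of the notice period: counting 7 business days from Sunday, October 7, 2029 (Oct 8, Oct 9, Oct 10, Oct 11, Oct 12, Oct 15, Oct 16, skipping weekends) reaches Tuesday, October 16, 2029.
The date on which the replacement obligation becomes due: 79 calendar days after October 16, 2029 is January 3, 2030.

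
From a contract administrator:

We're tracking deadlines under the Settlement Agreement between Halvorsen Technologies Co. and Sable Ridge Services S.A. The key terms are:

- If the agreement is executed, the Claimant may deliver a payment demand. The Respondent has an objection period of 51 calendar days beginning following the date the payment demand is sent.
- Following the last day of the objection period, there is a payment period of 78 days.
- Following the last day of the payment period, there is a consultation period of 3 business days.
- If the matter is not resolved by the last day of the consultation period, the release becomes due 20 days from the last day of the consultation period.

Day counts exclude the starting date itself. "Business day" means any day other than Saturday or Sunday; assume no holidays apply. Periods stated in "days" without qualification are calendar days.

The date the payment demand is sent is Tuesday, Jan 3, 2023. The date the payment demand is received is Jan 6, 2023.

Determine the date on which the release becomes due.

Jun 6, 2023

The last day of the objection period: Jan 3, 2023 + 51 days = Feb 23, 2023.
The last day of the payment period: Feb 23, 2023 + 78 days = May 12, 2023.
The last day of the consultation period: counting 3 business days from Friday, May 12, 2023 (May 15, May 16, May 17, skipping weekends) reaches Wednesday, May 17, 2023.
The date on which the release becomes due: 20 calendar days after May 17, 2023 is Jun 6, 2023.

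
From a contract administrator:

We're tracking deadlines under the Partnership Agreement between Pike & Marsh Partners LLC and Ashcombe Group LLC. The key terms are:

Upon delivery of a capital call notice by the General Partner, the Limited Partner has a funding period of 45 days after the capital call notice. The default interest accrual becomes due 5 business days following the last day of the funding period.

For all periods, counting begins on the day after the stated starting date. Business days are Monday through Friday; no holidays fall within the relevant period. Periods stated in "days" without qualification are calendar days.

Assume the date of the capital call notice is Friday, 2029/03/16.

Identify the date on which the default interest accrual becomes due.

2029/05/07

Adding 45 calendar days to 2029/03/16 gives 2029/04/30, which is the last day of the funding period.
The date on which the default interest accrual becomes due: 5 business days after Monday, 2029/04/30, skipping weekends — May 1, May 2, May 3, May 4, May 7 — lands on Monday, 2029/05/07.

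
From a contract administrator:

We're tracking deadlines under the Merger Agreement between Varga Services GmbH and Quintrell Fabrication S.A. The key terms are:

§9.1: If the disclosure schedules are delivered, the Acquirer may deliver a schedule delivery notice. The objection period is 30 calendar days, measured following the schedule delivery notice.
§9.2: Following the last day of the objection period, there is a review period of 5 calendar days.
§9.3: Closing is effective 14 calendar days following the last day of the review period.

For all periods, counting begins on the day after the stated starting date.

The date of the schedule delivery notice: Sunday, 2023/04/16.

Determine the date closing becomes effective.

2023/06/04

The last day of the objection period: 30 calendar days after 2023/04/16 is 2023/05/16.
Adding 5 calendar days to 2023/05/16 gives 2023/05/21, which is the last day of the review period.
The date closing becomes effective: 14 calendar days after 2023/05/21 is 2023/06/04.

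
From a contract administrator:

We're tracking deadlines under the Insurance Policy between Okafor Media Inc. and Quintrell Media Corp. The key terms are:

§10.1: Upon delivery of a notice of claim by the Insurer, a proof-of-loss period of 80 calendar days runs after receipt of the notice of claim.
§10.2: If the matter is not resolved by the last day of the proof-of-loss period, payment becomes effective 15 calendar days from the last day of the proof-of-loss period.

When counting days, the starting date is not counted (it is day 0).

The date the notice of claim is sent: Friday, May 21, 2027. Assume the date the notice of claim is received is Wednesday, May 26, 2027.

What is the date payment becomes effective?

Aug 29, 2027

The last day of the proof-of-loss period: 80 calendar days after May 26, 2027 is Aug 14, 2027.
The date payment becomes effective: 15 calendar days after Aug 14, 2027 is Aug 29, 2027.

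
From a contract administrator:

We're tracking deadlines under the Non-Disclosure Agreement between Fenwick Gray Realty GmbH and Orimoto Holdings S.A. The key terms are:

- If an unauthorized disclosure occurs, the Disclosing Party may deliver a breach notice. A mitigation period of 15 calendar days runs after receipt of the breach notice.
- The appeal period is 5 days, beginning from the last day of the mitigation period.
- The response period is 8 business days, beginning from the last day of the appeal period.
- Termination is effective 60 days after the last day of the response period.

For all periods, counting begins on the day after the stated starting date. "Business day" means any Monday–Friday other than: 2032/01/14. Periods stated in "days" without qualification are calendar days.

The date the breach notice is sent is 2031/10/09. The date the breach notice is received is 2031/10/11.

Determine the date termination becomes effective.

The last day of the mitigation period: 2031/10/11 + 15 days = 2031/10/26.
The last day of the appeal period: 2031/10/26 + 5 days = 2031/10/31.
From Friday, 2031/10/31, 8 business days (Nov 3, Nov 4, Nov 5, Nov 6, Nov 7, Nov 10, Nov 11, Nov 12, skipping weekends) brings us to Wednesday, 2031/11/12, which is the last day of the response period.
Adding 60 calendar days to 2031/11/12 gives 2032/01/11, which is the date termination becomes effective.

2032/01/11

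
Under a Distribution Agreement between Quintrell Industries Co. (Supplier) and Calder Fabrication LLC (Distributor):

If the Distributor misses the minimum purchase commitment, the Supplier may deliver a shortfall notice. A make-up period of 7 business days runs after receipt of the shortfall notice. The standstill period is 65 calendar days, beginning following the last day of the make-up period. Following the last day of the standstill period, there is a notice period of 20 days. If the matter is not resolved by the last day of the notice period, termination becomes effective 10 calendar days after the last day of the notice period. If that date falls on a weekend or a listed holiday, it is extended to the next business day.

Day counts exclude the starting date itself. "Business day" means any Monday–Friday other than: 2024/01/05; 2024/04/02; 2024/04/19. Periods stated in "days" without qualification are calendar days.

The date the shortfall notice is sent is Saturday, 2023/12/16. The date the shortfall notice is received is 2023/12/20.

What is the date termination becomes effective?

The last day of the make-up period: counting 7 business days from Wednesday, 2023/12/20 (Dec 21, Dec 22, Dec 25, Dec 26, Dec 27, Dec 28, Dec 29, skipping weekends) reaches Friday, 2023/12/29.
The last day of the standstill period: 2023/12/29 + 65 days = 2024/03/03.
The last day of the notice period: 2024/03/03 + 20 days = 2024/03/23.
Adding 10 calendar days to 2024/03/23 gives 2024/04/02, which is the date termination becomes effective. That falls on Tuesday, a listed holiday, so it rolls to the next business day, Wednesday, 2024/04/03.

2024/04/03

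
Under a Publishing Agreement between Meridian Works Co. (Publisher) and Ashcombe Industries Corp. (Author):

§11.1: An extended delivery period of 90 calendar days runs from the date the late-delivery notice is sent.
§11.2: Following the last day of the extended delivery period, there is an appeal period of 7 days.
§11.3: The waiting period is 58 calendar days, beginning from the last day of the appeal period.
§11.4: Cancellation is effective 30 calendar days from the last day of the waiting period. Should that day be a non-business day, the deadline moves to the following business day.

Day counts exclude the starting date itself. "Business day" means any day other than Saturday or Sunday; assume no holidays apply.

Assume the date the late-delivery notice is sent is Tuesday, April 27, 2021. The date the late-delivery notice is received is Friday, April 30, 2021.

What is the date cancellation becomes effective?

October 29, 2021

The last day of the extended delivery period: April 27, 2021 + 90 days = July 26, 2021.
Adding 7 calendar days to July 26, 2021 gives August 2, 2021, which is the last day of the appeal period.
The last day of the waiting period: 58 calendar days after August 2, 2021 is September 29, 2021.
The date cancellation becomes effective: September 29, 2021 + 30 days = October 29, 2021. October 29, 2021 is a Friday, so no roll-forward applies.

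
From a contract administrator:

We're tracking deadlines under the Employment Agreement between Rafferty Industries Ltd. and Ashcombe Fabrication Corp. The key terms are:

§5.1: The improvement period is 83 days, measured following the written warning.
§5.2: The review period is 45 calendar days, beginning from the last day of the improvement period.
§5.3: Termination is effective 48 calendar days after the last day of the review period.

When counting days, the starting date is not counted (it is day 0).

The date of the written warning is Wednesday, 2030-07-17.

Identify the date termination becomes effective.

2031-01-09

Adding 83 calendar days to 2030-07-17 gives 2030-10-08, which is the last day of the improvement period.
The last day of the review period: 45 calendar days after 2030-10-08 is 2030-11-22.
The date termination becomes effective: 48 calendar days after 2030-11-22 is 2031-01-09.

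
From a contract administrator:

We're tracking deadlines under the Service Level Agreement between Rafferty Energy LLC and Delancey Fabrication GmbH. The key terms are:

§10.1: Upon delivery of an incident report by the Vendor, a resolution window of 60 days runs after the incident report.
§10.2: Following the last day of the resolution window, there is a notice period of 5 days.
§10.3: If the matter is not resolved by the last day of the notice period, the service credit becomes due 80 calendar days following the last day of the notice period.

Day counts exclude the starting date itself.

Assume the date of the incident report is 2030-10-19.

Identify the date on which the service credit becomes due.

2031-03-13

Adding 60 calendar days to 2030-10-19 gives 2030-12-18, which is the last day of the resolution window.
Adding 5 calendar days to 2030-12-18 gives 2030-12-23, which is the last day of the notice period.
Adding 80 calendar days to 2030-12-23 gives 2031-03-13, which is the date on which the service credit becomes due.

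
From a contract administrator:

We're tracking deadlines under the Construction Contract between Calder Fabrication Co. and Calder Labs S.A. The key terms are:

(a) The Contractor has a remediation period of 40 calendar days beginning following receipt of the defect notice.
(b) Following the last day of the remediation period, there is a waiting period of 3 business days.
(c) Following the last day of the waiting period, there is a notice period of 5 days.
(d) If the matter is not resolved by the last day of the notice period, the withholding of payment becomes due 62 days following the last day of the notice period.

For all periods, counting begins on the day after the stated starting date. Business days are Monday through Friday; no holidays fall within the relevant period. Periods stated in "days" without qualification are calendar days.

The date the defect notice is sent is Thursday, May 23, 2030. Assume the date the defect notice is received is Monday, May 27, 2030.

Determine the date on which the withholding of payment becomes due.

September 15, 2030

Adding 40 calendar days to May 27, 2030 gives July 6, 2030, which is the last day of the remediation period.
The last day of the waiting period: counting 3 business days from Saturday, July 6, 2030 (Jul 8, Jul 9, Jul 10, skipping weekends) reaches Wednesday, July 10, 2030.
The last day of the notice period: 5 calendar days after July 10, 2030 is July 15, 2030.
The date on which the withholding of payment becomes due: July 15, 2030 + 62 days = September 15, 2030.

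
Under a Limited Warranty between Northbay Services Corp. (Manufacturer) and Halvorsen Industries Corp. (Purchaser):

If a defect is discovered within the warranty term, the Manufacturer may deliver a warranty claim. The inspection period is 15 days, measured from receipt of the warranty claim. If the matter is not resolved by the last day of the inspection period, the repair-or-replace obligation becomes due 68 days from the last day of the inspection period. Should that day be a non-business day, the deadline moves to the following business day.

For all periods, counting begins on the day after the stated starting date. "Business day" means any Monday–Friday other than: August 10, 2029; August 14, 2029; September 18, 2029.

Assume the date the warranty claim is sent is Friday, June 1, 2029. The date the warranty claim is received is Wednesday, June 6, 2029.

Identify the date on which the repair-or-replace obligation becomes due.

Adding 15 calendar days to June 6, 2029 gives June 21, 2029, which is the last day of the inspection period.
The date on which the repair-or-replace obligation becomes due: 68 calendar days after June 21, 2029 is August 28, 2029. August 28, 2029 is a Tuesday and is not a listed holiday, so no roll-forward applies.

August 28, 2029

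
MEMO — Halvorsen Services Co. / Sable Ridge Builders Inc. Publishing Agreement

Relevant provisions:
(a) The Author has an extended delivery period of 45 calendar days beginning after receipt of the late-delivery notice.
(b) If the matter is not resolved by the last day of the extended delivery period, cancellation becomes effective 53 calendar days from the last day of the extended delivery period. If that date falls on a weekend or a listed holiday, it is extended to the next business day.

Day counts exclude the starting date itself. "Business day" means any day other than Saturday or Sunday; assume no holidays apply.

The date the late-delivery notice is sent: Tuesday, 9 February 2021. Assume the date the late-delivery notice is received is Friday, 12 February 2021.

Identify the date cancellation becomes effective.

21 May 2021

Adding 45 calendar days to 12 February 2021 gives 29 March 2021, which is the last day of the extended delivery period.
Adding 53 calendar days to 29 March 2021 gives 21 May 2021, which is the date cancellation becomes effective. 21 May 2021 is a Friday, so no roll-forward applies.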